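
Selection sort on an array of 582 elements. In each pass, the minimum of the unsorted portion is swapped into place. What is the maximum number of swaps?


Selection sort performs one swap per pass:
  Pass 1: find min in positions 0 to 581, swap with position 0
  Pass 2: find min in positions 1 to 581, swap with position 1
  Pass 3: find min in positions 2 to 581, swap with position 2
  Pass 4: find min in positions 3 to 581, swap with position 3
  Pass 5: find min in positions 4 to 581, swap with position 4
  ... (576 more passes)
Total passes (and swaps) = n - 1 = 582 - 1 = 581


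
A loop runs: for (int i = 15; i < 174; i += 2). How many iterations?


Loop starts at i = 15, increments by 2, stops when i >= 174.
Number of iterations = ceil((174 - 15) / 2)
= ceil(159 / 2)
= 80


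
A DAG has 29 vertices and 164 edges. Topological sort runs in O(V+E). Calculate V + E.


V = 29 (vertex processing)
E = 164 (edge processing)
V + E = 29 + 164 = 193


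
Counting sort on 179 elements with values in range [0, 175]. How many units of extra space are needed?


Output array size: 179 (to store sorted result)
Count array size: 176 (one slot per possible value, range 0 to 175)
Total extra space = 179 + 176 = 355


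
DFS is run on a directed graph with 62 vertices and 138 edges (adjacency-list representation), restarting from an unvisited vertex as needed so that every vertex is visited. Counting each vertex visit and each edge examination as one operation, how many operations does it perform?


A full DFS traversal processes each vertex exactly once (push/pop on stack).
Each directed edge is examined once.
V = 62, E = 138
V + E = 200


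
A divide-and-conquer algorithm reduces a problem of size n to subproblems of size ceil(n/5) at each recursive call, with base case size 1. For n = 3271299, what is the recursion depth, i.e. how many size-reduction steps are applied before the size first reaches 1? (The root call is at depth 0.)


Each step divides the size by 5 (rounding up); after k steps the size is ceil(n/5^k), which equals 1 exactly when 5^k >= n.
So the depth is the smallest k with 5^k >= 3271299, i.e. ceil(log_5(3271299)).
5^9 = 1953125 < 3271299 <= 9765625 = 5^10
Recursion depth = 10


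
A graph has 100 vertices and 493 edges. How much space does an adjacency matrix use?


Adjacency matrix: V x V grid of entries
Space = V^2 = 100^2 = 100 * 100 = 10000


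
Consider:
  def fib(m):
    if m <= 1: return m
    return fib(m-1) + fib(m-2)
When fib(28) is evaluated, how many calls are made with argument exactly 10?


Let N(m) = number of times fib(m) is called while evaluating fib(28).
N(28) = 1 (the initial call).
N(27) = 1 (only fib(28) calls it).
For 1 <= m <= 26: fib(m) is called by fib(m+1) and fib(m+2), so
  N(m) = N(m+1) + N(m+2).
fib(0) is called only by fib(2), so N(0) = N(2).
Walk down from m=28:
  N(28)=1, N(27)=1, N(26)=2, N(25)=3, N(24)=5, N(23)=8, N(22)=13, N(21)=21, N(20)=34, N(19)=55, N(18)=89, N(17)=144, N(16)=233, N(15)=377, N(14)=610, N(13)=987, N(12)=1597, N(11)=2584, N(10)=4181
N(10) = 4181


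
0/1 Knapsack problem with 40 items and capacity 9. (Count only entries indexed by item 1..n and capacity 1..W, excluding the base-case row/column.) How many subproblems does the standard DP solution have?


The DP table is indexed by (item, capacity).
Rows: 40 items
Columns: 9 capacity values (1 to W)
Total subproblems = 40 * 9 = 360


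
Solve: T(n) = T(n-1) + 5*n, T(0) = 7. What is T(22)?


Expanding the recurrence:
T(22) = T(21) + 5*22
       = T(20) + 5*21 + 5*22
       ...
       = T(0) + 5*(1 + 2 + ... + 22)
       = 7 + 5 * 22*23/2
       = 7 + 5 * 253
       = 7 + 1265 = 1272


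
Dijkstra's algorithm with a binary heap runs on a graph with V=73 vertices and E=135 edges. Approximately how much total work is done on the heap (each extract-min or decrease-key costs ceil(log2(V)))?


Dijkstra with a binary heap: each vertex is extracted once, each edge may relax once.
Each heap operation costs O(log V).
V + E = 73 + 135 = 208
ceil(log2(73)) = 7 (since 2^6 = 64 < 73 <= 128 = 2^7)
Total heap work = (V+E) * ceil(log2(V)) = 208 * 7 = 1456


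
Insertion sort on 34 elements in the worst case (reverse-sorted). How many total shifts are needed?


In the worst case (reverse-sorted), each element shifts past all previous:
  Element 1: 1 shifts
  Element 2: 2 shifts
  Element 3: 3 shifts
  Element 4: 4 shifts
  Element 5: 5 shifts
  ...
  Element 33: 33 shifts
Total = 1 + 2 + ... + 33
= 34*(34-1)/2 = 561


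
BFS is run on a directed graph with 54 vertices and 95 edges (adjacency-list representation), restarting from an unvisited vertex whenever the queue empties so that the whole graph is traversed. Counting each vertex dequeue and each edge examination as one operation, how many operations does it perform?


A full BFS traversal dequeues each vertex exactly once and examines each directed edge exactly once.
V = 54 (vertex processing cost)
E = 95 (edge examination cost)
Total operations proportional to V + E = 54 + 95 = 149


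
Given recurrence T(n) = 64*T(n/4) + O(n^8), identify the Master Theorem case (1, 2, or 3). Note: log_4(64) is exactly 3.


Master Theorem parameters: a=64, b=4, c=8
log_b(a) = 3
Compare b^c with a: 4^8 = 65536 > 64, so c > log_b(a).
Comparing c=8 vs log_b(a)=3:
8 > 3 => Case 3
Result: T(n) = O(n^8)
Master Theorem case = 3


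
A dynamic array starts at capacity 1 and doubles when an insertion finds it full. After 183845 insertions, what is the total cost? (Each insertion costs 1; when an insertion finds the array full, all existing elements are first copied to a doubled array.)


Insertion cost: 183845 (one per element)
Resizes occur just before inserting elements 2, 3, 5, 9, ...
Elements copied at each resize: 1 + 2 + 4 + 8 + 16 + 32 + 64 + 128 + 256 + 512 + 1024 + 2048 + 4096 + 8192 + 16384 + 32768 + 65536 + 131072
Sum of copies = 262143 (geometric series: 2^k - 1)
Total = 183845 + 262143 = 445988


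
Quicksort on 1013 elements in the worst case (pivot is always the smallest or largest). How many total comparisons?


In the worst case, each partition step picks the worst pivot:
  Partition 1: 1012 comparisons (n-1 elements to compare)
  Partition 2: 1011 comparisons
  Partition 3: 1010 comparisons
  Partition 4: 1009 comparisons
  Partition 5: 1008 comparisons
  ...
  Last partition: 0 comparisons
Total = (n-1) + (n-2) + ... + 1 + 0 = n*(n-1)/2
= 1013*1012/2 = 512578


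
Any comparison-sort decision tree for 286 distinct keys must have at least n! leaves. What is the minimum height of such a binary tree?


A binary decision tree of height h has at most 2^h leaves and needs at least n! of them, so h >= ceil(log2(n!)).
286! is far too large to multiply out, so use Stirling's series:
  ln(n!) ~ n ln n - n + (1/2) ln(2 pi n) + 1/(12n)  (error below 1/(360 n^3), negligible here)
  ln(286) = 5.6559918
  n ln n = 286 * 5.6559918 = 1617.6137
  (1/2) ln(2 pi * 286) = (1/2) ln(1796.9910) = 3.7469
  1/(12*286) = 0.0003
  ln(286!) ~ 1617.6137 - 286 + 3.7469 + 0.0003 = 1335.3609
Convert to base 2: log2(286!) = 1335.3609 / ln 2 = 1335.3609 / 0.69314718 = 1926.5185
ceil(1926.5185) = 1927


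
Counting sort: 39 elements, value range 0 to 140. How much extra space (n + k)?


n = 39 (output array)
k = 141 (count array for 141 distinct values)
Extra space = 39 + 141 = 180


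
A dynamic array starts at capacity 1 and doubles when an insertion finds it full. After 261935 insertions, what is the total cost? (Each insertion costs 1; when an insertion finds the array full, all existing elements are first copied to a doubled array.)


Insertion cost: 261935 (one per element)
Resizes occur just before inserting elements 2, 3, 5, 9, ...
Elements copied at each resize: 1 + 2 + 4 + 8 + 16 + 32 + 64 + 128 + 256 + 512 + 1024 + 2048 + 4096 + 8192 + 16384 + 32768 + 65536 + 131072
Sum of copies = 262143 (geometric series: 2^k - 1)
Total = 261935 + 262143 = 524078


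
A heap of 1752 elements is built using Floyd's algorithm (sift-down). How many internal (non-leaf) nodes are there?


Leaf nodes occupy roughly half the array.
Sift-down is called for each internal node, starting from the last one.
Internal nodes = floor(n/2) = floor(1752/2) = 876


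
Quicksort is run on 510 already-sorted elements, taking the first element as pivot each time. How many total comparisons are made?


Sum of comparisons per partition:
509 + 508 + ... + 1 + 0
= 510 * (510 - 1) / 2
= 510 * 509 / 2
= 129795


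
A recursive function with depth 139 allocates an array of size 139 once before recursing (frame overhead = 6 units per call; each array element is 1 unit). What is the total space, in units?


Array allocation: 139 units (allocated once)
Stack frames: 139 deep * 6 per frame = 834 units
Total = 139 + 834 = 973


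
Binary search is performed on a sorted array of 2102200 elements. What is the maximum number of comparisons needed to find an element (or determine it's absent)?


Binary search halves the search space each comparison:
  Step 1: search space = 2102200 -> 1051100
  Step 2: search space = 1051100 -> 525550
  Step 3: search space = 525550 -> 262775
  Step 4: search space = 262775 -> 131387
  Step 5: search space = 131387 -> 65693
  Step 6: search space = 65693 -> 32846
  Step 7: search space = 32846 -> 16423
  Step 8: search space = 16423 -> 8211
  Step 9: search space = 8211 -> 4105
  Step 10: search space = 4105 -> 2052
  Step 11: search space = 2052 -> 1026
  Step 12: search space = 1026 -> 513
  Step 13: search space = 513 -> 256
  Step 14: search space = 256 -> 128
  Step 15: search space = 128 -> 64
  Step 16: search space = 64 -> 32
  Step 17: search space = 32 -> 16
  Step 18: search space = 16 -> 8
  Step 19: search space = 8 -> 4
  Step 20: search space = 4 -> 2
  Step 21: search space = 2 -> 1
  Step 22: search space = 1 (final check)
Maximum comparisons = floor(log2(2102200)) + 1 = 21 + 1 = 22


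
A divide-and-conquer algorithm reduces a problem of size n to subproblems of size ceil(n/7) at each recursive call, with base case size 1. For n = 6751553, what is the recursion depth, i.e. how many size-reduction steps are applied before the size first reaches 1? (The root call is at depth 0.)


Each step divides the size by 7 (rounding up); after k steps the size is ceil(n/7^k), which equals 1 exactly when 7^k >= n.
So the depth is the smallest k with 7^k >= 6751553, i.e. ceil(log_7(6751553)).
7^8 = 5764801 < 6751553 <= 40353607 = 7^9
Recursion depth = 9


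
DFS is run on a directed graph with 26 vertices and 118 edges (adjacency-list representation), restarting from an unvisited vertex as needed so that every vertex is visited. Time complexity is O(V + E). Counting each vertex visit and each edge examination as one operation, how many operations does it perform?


A full DFS traversal processes each vertex exactly once (push/pop on stack).
Each directed edge is examined once.
V = 26, E = 118
V + E = 144


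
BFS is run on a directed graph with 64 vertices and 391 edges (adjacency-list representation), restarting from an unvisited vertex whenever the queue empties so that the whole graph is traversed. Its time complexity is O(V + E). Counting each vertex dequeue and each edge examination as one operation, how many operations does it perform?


A full BFS traversal dequeues each vertex exactly once and examines each directed edge exactly once.
V = 64 (vertex processing cost)
E = 391 (edge examination cost)
Total operations proportional to V + E = 64 + 391 = 455


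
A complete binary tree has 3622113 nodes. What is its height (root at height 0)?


In a complete binary tree, level k holds nodes 2^k .. 2^(k+1)-1 (1-indexed).
Height = floor(log2(n)) = floor(log2(3622113)) = 21
Check: 2^21 = 2097152 <= 3622113 < 4194304 = 2^22


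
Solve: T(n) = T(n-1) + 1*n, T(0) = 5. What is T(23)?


Expanding the recurrence:
T(23) = T(22) + 1*23
       = T(21) + 1*22 + 1*23
       ...
       = T(0) + 1*(1 + 2 + ... + 23)
       = 5 + 1 * 23*24/2
       = 5 + 1 * 276
       = 5 + 276 = 281


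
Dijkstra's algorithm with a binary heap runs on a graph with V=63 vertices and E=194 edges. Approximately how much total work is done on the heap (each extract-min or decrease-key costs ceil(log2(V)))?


Dijkstra with a binary heap: each vertex is extracted once, each edge may relax once.
Each heap operation costs O(log V).
V + E = 63 + 194 = 257
ceil(log2(63)) = 6 (since 2^5 = 32 < 63 <= 64 = 2^6)
Total heap work = (V+E) * ceil(log2(V)) = 257 * 6 = 1542


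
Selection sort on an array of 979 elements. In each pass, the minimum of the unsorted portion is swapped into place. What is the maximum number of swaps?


Selection sort performs one swap per pass:
  Pass 1: find min in positions 0 to 978, swap with position 0
  Pass 2: find min in positions 1 to 978, swap with position 1
  Pass 3: find min in positions 2 to 978, swap with position 2
  Pass 4: find min in positions 3 to 978, swap with position 3
  Pass 5: find min in positions 4 to 978, swap with position 4
  ... (973 more passes)
Total passes (and swaps) = n - 1 = 979 - 1 = 978


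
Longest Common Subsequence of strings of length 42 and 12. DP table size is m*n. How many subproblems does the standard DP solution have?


DP table indexed by positions in both strings.
First string: 42 positions
Second string: 12 positions
Total = 42 * 12 = 504


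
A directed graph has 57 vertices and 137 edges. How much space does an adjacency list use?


Adjacency list: one list head per vertex + one entry per edge
Vertex heads: 57
Edge entries: 137
Total = 57 + 137 = 194


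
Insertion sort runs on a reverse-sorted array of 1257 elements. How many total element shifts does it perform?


Sum of shifts = 1 + 2 + 3 + ... + 1256
= 1257 * 1256 / 2
= 1578792 / 2
= 789396


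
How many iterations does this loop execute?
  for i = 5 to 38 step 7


The loop variable i takes values starting at 5 and increments by 7 each iteration.
Sequence: i = 5, 12, 19, 26, 33
The upper bound 38 is inclusive, so the count is floor((last - first) / step) + 1:
floor((38 - 5) / 7) + 1 = floor(33/7) + 1 = 4 + 1 = 5


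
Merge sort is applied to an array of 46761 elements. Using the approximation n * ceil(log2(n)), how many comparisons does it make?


Merge sort divides the array into halves recursively.
Number of levels = ceil(log2(46761)) = 16
At each level, approximately n = 46761 comparisons are needed for merging.
Total comparisons ~ n * ceil(log2(n)) = 46761 * 16 = 748176


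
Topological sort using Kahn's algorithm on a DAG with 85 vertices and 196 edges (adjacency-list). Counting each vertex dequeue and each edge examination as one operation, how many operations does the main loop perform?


Kahn's algorithm:
  1. Compute in-degrees: O(V + E)
  2. Process queue: each vertex dequeued once (O(V))
     each edge examined once (O(E))
Total = V + E = 85 + 196 = 281


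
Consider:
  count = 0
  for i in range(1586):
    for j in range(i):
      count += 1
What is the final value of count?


For each i, the inner loop runs i times:
  i=0: inner runs 0 times
  i=1: inner runs 1 time
  i=2: inner runs 2 times
  i=3: inner runs 3 times
  i=4: inner runs 4 times
  i=5: inner runs 5 times
  i=6: inner runs 6 times
  i=7: inner runs 7 times
  ...
Total = 0 + 1 + 2 + ... + 1585 = 1586*(1586-1)/2 = 1256905


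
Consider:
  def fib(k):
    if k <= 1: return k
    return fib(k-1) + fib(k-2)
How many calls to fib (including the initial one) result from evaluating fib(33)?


Let C(m) = total calls to evaluate fib(m). Then C(0)=C(1)=1, and
C(m) = 1 + C(m-1) + C(m-2) for m >= 2.
Build the table (each entry = 1 + previous two):
  C(0) = 1
  C(1) = 1
  C(2) = 1 + 1 + 1 = 3
  C(3) = 1 + 3 + 1 = 5
  C(4) = 1 + 5 + 3 = 9
  C(5) = 1 + 9 + 5 = 15
  C(6) = 1 + 15 + 9 = 25
  C(7) = 1 + 25 + 15 = 41
  C(8) = 1 + 41 + 25 = 67
  C(9) = 1 + 67 + 41 = 109
  C(10) = 1 + 109 + 67 = 177
  C(11) = 1 + 177 + 109 = 287
  C(12) = 1 + 287 + 177 = 465
  C(13) = 1 + 465 + 287 = 753
  C(14) = 1 + 753 + 465 = 1219
  C(15) = 1 + 1219 + 753 = 1973
  C(16) = 1 + 1973 + 1219 = 3193
  C(17) = 1 + 3193 + 1973 = 5167
  C(18) = 1 + 5167 + 3193 = 8361
  C(19) = 1 + 8361 + 5167 = 13529
  C(20) = 1 + 13529 + 8361 = 21891
  C(21) = 1 + 21891 + 13529 = 35421
  C(22) = 1 + 35421 + 21891 = 57313
  C(23) = 1 + 57313 + 35421 = 92735
  C(24) = 1 + 92735 + 57313 = 150049
  C(25) = 1 + 150049 + 92735 = 242785
  C(26) = 1 + 242785 + 150049 = 392835
  C(27) = 1 + 392835 + 242785 = 635621
  C(28) = 1 + 635621 + 392835 = 1028457
  C(29) = 1 + 1028457 + 635621 = 1664079
  C(30) = 1 + 1664079 + 1028457 = 2692537
  C(31) = 1 + 2692537 + 1664079 = 4356617
  C(32) = 1 + 4356617 + 2692537 = 7049155
  C(33) = 1 + 7049155 + 4356617 = 11405773
Total calls for fib(33) = 11405773


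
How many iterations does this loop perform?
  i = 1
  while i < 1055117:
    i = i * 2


The loop variable doubles each iteration:
i = 1 -> 2 -> 4 -> 8 -> 16 -> 32 -> 64 -> 128 -> 256 -> 512 -> 1024 -> 2048 -> 4096 -> 8192 -> 16384 -> 32768 -> 65536 -> 131072 -> 262144 -> 524288 -> 1048576 -> 2097152 (stop, 2097152 >= 1055117)
Number of doublings = ceil(log2(1055117)) = 21


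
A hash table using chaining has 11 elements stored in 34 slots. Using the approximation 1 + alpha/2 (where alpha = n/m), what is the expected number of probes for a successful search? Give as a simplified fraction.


Load factor alpha = n/m = 11/34
Expected probes = 1 + alpha/2 = 1 + 11/(2*34)
= 1 + 11/68
= 68/68 + 11/68
= 79/68


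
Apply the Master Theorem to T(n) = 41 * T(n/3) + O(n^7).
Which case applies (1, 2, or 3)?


The Master Theorem: T(n) = a*T(n/b) + O(n^c)
  a = 41, b = 3, c = 7
log_b(a) = log_3(41) ~ 3.38
Compare b^c with a: 3^7 = 2187 > 41, so c > log_b(a).
Since c > log_b(a), Case 3 applies.
T(n) = O(n^7)
Master Theorem case = 3


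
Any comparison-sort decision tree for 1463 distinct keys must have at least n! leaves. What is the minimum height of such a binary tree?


A binary decision tree of height h has at most 2^h leaves and needs at least n! of them, so h >= ceil(log2(n!)).
1463! is far too large to multiply out, so use Stirling's series:
  ln(n!) ~ n ln n - n + (1/2) ln(2 pi n) + 1/(12n)  (error below 1/(360 n^3), negligible here)
  ln(1463) = 7.2882444
  n ln n = 1463 * 7.2882444 = 10662.7016
  (1/2) ln(2 pi * 1463) = (1/2) ln(9192.3001) = 4.5631
  1/(12*1463) = 0.0001
  ln(1463!) ~ 10662.7016 - 1463 + 4.5631 + 0.0001 = 9204.2648
Convert to base 2: log2(1463!) = 9204.2648 / ln 2 = 9204.2648 / 0.69314718 = 13278.9472
ceil(13278.9472) = 13279


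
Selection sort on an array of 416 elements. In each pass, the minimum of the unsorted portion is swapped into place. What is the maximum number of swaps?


Selection sort performs one swap per pass:
  Pass 1: find min in positions 0 to 415, swap with position 0
  Pass 2: find min in positions 1 to 415, swap with position 1
  Pass 3: find min in positions 2 to 415, swap with position 2
  Pass 4: find min in positions 3 to 415, swap with position 3
  Pass 5: find min in positions 4 to 415, swap with position 4
  ... (410 more passes)
Total passes (and swaps) = n - 1 = 416 - 1 = 415


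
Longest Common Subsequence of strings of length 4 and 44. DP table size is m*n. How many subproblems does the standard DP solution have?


DP table indexed by positions in both strings.
First string: 4 positions
Second string: 44 positions
Total = 4 * 44 = 176


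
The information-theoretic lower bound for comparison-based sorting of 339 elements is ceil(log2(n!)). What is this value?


A binary decision tree of height h has at most 2^h leaves and needs at least n! of them, so h >= ceil(log2(n!)).
339! is far too large to multiply out, so use Stirling's series:
  ln(n!) ~ n ln n - n + (1/2) ln(2 pi n) + 1/(12n)  (error below 1/(360 n^3), negligible here)
  ln(339) = 5.8260001
  n ln n = 339 * 5.8260001 = 1975.0140
  (1/2) ln(2 pi * 339) = (1/2) ln(2129.9998) = 3.8319
  1/(12*339) = 0.0002
  ln(339!) ~ 1975.0140 - 339 + 3.8319 + 0.0002 = 1639.8461
Convert to base 2: log2(339!) = 1639.8461 / ln 2 = 1639.8461 / 0.69314718 = 2365.7978
ceil(2365.7978) = 2366


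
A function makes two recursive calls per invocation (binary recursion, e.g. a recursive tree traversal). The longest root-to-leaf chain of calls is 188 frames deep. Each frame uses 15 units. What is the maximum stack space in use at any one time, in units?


Binary recursion: the two calls run one after the other, so only one root-to-leaf chain of frames is on the stack at a time.
Maximum depth (longest chain) = 188 frames
Each frame = 15 units
Max stack space = 188 * 15 = 2820


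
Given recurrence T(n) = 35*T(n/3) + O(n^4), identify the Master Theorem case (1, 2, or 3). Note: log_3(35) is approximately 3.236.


Master Theorem parameters: a=35, b=3, c=4
log_b(a) = 3.236
Compare b^c with a: 3^4 = 81 > 35, so c > log_b(a).
Comparing c=4 vs log_b(a)=3.236:
4 > 3.236 => Case 3
Result: T(n) = O(n^4)
Master Theorem case = 3


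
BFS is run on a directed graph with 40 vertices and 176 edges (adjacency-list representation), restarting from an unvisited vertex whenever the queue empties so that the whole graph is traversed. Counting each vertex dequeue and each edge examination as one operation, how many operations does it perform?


A full BFS traversal dequeues each vertex exactly once and examines each directed edge exactly once.
V = 40 (vertex processing cost)
E = 176 (edge examination cost)
Total operations proportional to V + E = 40 + 176 = 216


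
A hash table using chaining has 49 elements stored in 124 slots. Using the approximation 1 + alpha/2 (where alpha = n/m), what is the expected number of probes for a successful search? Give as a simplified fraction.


Load factor alpha = n/m = 49/124
Expected probes = 1 + alpha/2 = 1 + 49/(2*124)
= 1 + 49/248
= 248/248 + 49/248
= 297/248


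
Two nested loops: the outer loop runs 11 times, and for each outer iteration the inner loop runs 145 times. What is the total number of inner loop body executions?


Outer loop: 11 iterations
Inner loop: 145 iterations per outer iteration
Total = 11 * 145 = 1595


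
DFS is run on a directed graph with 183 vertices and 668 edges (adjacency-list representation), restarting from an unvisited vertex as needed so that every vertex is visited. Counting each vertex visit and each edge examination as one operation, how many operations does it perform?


A full DFS traversal processes each vertex exactly once (push/pop on stack).
Each directed edge is examined once.
V = 183, E = 668
V + E = 851


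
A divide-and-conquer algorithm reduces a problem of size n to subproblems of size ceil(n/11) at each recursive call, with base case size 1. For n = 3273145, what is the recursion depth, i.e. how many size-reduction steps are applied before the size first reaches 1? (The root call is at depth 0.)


Each step divides the size by 11 (rounding up); after k steps the size is ceil(n/11^k), which equals 1 exactly when 11^k >= n.
So the depth is the smallest k with 11^k >= 3273145, i.e. ceil(log_11(3273145)).
11^6 = 1771561 < 3273145 <= 19487171 = 11^7
Recursion depth = 7


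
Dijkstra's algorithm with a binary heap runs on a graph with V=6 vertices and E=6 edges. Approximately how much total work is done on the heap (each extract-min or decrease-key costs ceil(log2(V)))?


Dijkstra with a binary heap: each vertex is extracted once, each edge may relax once.
Each heap operation costs O(log V).
V + E = 6 + 6 = 12
ceil(log2(6)) = 3 (since 2^2 = 4 < 6 <= 8 = 2^3)
Total heap work = (V+E) * ceil(log2(V)) = 12 * 3 = 36


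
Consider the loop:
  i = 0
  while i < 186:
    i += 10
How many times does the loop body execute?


Starting at i = 0, each iteration adds 10.
Iterations until i >= 186:
  Iteration 1: i = 0 -> i = 10
  Iteration 2: i = 10 -> i = 20
  Iteration 3: i = 20 -> i = 30
  Iteration 4: i = 30 -> i = 40
  Iteration 5: i = 40 -> i = 50
  Iteration 6: i = 50 -> i = 60
  Iteration 7: i = 60 -> i = 70
  Iteration 8: i = 70 -> i = 80
  ... continuing ...
Total iterations = ceil(186/10) = 19


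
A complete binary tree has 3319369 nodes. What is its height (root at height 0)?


In a complete binary tree, level k holds nodes 2^k .. 2^(k+1)-1 (1-indexed).
Height = floor(log2(n)) = floor(log2(3319369)) = 21
Check: 2^21 = 2097152 <= 3319369 < 4194304 = 2^22


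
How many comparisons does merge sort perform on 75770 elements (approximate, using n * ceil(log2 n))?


Recursion depth: ceil(log2(75770)) = 17
Each recursion level merges n = 75770 elements
Total = 75770 * 17 = 1288090


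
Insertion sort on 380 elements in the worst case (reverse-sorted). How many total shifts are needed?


In the worst case (reverse-sorted), each element shifts past all previous:
  Element 1: 1 shifts
  Element 2: 2 shifts
  Element 3: 3 shifts
  Element 4: 4 shifts
  Element 5: 5 shifts
  ...
  Element 379: 379 shifts
Total = 1 + 2 + ... + 379
= 380*(380-1)/2 = 72010


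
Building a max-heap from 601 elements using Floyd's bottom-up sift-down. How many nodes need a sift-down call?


In a heap of 601 elements (0-indexed array):
  Last element index: 600
  Parent of last element: floor((600 - 1) / 2) = 299
  Internal nodes: indices 0 to 299
  Count = floor(601/2) = 300


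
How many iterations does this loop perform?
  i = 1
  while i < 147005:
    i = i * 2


The loop variable doubles each iteration:
i = 1 -> 2 -> 4 -> 8 -> 16 -> 32 -> 64 -> 128 -> 256 -> 512 -> 1024 -> 2048 -> 4096 -> 8192 -> 16384 -> 32768 -> 65536 -> 131072 -> 262144 (stop, 262144 >= 147005)
Number of doublings = ceil(log2(147005)) = 18


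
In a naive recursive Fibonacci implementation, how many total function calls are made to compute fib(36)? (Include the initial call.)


Let C(m) = total calls to evaluate fib(m). Then C(0)=C(1)=1, and
C(m) = 1 + C(m-1) + C(m-2) for m >= 2.
Build the table (each entry = 1 + previous two):
  C(0) = 1
  C(1) = 1
  C(2) = 1 + 1 + 1 = 3
  C(3) = 1 + 3 + 1 = 5
  C(4) = 1 + 5 + 3 = 9
  C(5) = 1 + 9 + 5 = 15
  C(6) = 1 + 15 + 9 = 25
  C(7) = 1 + 25 + 15 = 41
  C(8) = 1 + 41 + 25 = 67
  C(9) = 1 + 67 + 41 = 109
  C(10) = 1 + 109 + 67 = 177
  C(11) = 1 + 177 + 109 = 287
  C(12) = 1 + 287 + 177 = 465
  C(13) = 1 + 465 + 287 = 753
  C(14) = 1 + 753 + 465 = 1219
  C(15) = 1 + 1219 + 753 = 1973
  C(16) = 1 + 1973 + 1219 = 3193
  C(17) = 1 + 3193 + 1973 = 5167
  C(18) = 1 + 5167 + 3193 = 8361
  C(19) = 1 + 8361 + 5167 = 13529
  C(20) = 1 + 13529 + 8361 = 21891
  C(21) = 1 + 21891 + 13529 = 35421
  C(22) = 1 + 35421 + 21891 = 57313
  C(23) = 1 + 57313 + 35421 = 92735
  C(24) = 1 + 92735 + 57313 = 150049
  C(25) = 1 + 150049 + 92735 = 242785
  C(26) = 1 + 242785 + 150049 = 392835
  C(27) = 1 + 392835 + 242785 = 635621
  C(28) = 1 + 635621 + 392835 = 1028457
  C(29) = 1 + 1028457 + 635621 = 1664079
  C(30) = 1 + 1664079 + 1028457 = 2692537
  C(31) = 1 + 2692537 + 1664079 = 4356617
  C(32) = 1 + 4356617 + 2692537 = 7049155
  C(33) = 1 + 7049155 + 4356617 = 11405773
  C(34) = 1 + 11405773 + 7049155 = 18454929
  C(35) = 1 + 18454929 + 11405773 = 29860703
  C(36) = 1 + 29860703 + 18454929 = 48315633
Total calls for fib(36) = 48315633


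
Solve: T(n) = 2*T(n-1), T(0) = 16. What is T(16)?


Unrolling:
T(16) = 2*T(15) = 2^2*T(14) = ... = 2^16*T(0)
= 2^16 * 16
= 65536 * 16 = 1048576


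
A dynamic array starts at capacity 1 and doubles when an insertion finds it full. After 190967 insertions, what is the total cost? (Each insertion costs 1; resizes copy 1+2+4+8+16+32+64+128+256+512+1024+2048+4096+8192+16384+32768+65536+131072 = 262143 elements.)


Insertion cost: 190967 (one per element)
Resizes occur just before inserting elements 2, 3, 5, 9, ...
Elements copied at each resize: 1 + 2 + 4 + 8 + 16 + 32 + 64 + 128 + 256 + 512 + 1024 + 2048 + 4096 + 8192 + 16384 + 32768 + 65536 + 131072
Sum of copies = 262143 (geometric series: 2^k - 1)
Total = 190967 + 262143 = 453110


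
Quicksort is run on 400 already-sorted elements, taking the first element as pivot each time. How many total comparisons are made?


Sum of comparisons per partition:
399 + 398 + ... + 1 + 0
= 400 * (400 - 1) / 2
= 400 * 399 / 2
= 79800


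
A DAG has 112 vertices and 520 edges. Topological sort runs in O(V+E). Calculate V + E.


V = 112 (vertex processing)
E = 520 (edge processing)
V + E = 112 + 520 = 632


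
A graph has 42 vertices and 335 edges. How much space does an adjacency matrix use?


Adjacency matrix: V x V grid of entries
Space = V^2 = 42^2 = 42 * 42 = 1764


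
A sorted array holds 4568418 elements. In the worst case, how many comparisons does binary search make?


Halving sequence: 4568418 -> 2284209 -> 1142104 -> 571052 -> 285526 -> 142763 -> 71381 -> 35690 -> 17845 -> 8922 -> 4461 -> 2230 -> 1115 -> 557 -> 278 -> 139 -> 69 -> 34 -> 17 -> 8 -> 4 -> 2 -> 1
Number of halvings = 22
Max comparisons = 22 + 1 = 23


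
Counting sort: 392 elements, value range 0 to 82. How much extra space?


n = 392 (output array)
k = 83 (count array for 83 distinct values)
Extra space = 392 + 83 = 475


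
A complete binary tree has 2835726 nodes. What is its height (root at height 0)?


In a complete binary tree, level k holds nodes 2^k .. 2^(k+1)-1 (1-indexed).
Height = floor(log2(n)) = floor(log2(2835726)) = 21
Check: 2^21 = 2097152 <= 2835726 < 4194304 = 2^22


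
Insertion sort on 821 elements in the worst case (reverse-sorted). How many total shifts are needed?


In the worst case (reverse-sorted), each element shifts past all previous:
  Element 1: 1 shifts
  Element 2: 2 shifts
  Element 3: 3 shifts
  Element 4: 4 shifts
  Element 5: 5 shifts
  ...
  Element 820: 820 shifts
Total = 1 + 2 + ... + 820
= 821*(821-1)/2 = 336610


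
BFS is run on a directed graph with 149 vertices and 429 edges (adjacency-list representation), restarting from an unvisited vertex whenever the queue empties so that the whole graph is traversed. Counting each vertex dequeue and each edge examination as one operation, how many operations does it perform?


A full BFS traversal dequeues each vertex exactly once and examines each directed edge exactly once.
V = 149 (vertex processing cost)
E = 429 (edge examination cost)
Total operations proportional to V + E = 149 + 429 = 578


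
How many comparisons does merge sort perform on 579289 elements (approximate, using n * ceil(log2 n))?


Recursion depth: ceil(log2(579289)) = 20
Each recursion level merges n = 579289 elements
Total = 579289 * 20 = 11585780


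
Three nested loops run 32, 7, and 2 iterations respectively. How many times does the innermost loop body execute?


Loop 1 (outermost): 32 iterations
Loop 2 (middle): 7 iterations per outer
Loop 3 (innermost): 2 iterations per middle
Total = 32 * 7 * 2 = 448


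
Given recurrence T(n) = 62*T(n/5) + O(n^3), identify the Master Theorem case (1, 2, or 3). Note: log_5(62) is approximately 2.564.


Master Theorem parameters: a=62, b=5, c=3
log_b(a) = 2.564
Compare b^c with a: 5^3 = 125 > 62, so c > log_b(a).
Comparing c=3 vs log_b(a)=2.564:
3 > 2.564 => Case 3
Result: T(n) = O(n^3)
Master Theorem case = 3


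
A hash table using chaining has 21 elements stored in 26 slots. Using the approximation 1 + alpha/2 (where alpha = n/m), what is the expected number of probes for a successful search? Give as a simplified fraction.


Load factor alpha = n/m = 21/26
Expected probes = 1 + alpha/2 = 1 + 21/(2*26)
= 1 + 21/52
= 52/52 + 21/52
= 73/52


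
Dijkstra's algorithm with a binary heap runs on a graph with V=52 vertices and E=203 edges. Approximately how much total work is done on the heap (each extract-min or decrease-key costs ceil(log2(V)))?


Dijkstra with a binary heap: each vertex is extracted once, each edge may relax once.
Each heap operation costs O(log V).
V + E = 52 + 203 = 255
ceil(log2(52)) = 6 (since 2^5 = 32 < 52 <= 64 = 2^6)
Total heap work = (V+E) * ceil(log2(V)) = 255 * 6 = 1530


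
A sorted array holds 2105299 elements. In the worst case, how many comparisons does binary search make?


Halving sequence: 2105299 -> 1052649 -> 526324 -> 263162 -> 131581 -> 65790 -> 32895 -> 16447 -> 8223 -> 4111 -> 2055 -> 1027 -> 513 -> 256 -> 128 -> 64 -> 32 -> 16 -> 8 -> 4 -> 2 -> 1
Number of halvings = 21
Max comparisons = 21 + 1 = 22


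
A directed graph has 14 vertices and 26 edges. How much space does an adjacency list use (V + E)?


Adjacency list: one list head per vertex + one entry per edge
Vertex heads: 14
Edge entries: 26
Total = 14 + 26 = 40


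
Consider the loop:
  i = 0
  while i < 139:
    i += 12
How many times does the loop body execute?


Starting at i = 0, each iteration adds 12.
Iterations until i >= 139:
  Iteration 1: i = 0 -> i = 12
  Iteration 2: i = 12 -> i = 24
  Iteration 3: i = 24 -> i = 36
  Iteration 4: i = 36 -> i = 48
  Iteration 5: i = 48 -> i = 60
  Iteration 6: i = 60 -> i = 72
  Iteration 7: i = 72 -> i = 84
  Iteration 8: i = 84 -> i = 96
  ... continuing ...
Total iterations = ceil(139/12) = 12


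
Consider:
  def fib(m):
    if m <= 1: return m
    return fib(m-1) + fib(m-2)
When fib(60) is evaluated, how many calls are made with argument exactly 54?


Let N(m) = number of times fib(m) is called while evaluating fib(60).
N(60) = 1 (the initial call).
N(59) = 1 (only fib(60) calls it).
For 1 <= m <= 58: fib(m) is called by fib(m+1) and fib(m+2), so
  N(m) = N(m+1) + N(m+2).
fib(0) is called only by fib(2), so N(0) = N(2).
Walk down from m=60:
  N(60)=1, N(59)=1, N(58)=2, N(57)=3, N(56)=5, N(55)=8, N(54)=13
N(54) = 13


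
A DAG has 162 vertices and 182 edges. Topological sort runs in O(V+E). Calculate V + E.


V = 162 (vertex processing)
E = 182 (edge processing)
V + E = 162 + 182 = 344


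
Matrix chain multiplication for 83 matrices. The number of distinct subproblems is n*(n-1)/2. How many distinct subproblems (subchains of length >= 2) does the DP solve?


Subproblems are indexed by (i, j) where i < j.
Number of such pairs = n*(n-1)/2
= 83 * 82 / 2
= 3403


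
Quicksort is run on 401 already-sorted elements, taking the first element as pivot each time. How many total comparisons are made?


Sum of comparisons per partition:
400 + 399 + ... + 1 + 0
= 401 * (401 - 1) / 2
= 401 * 400 / 2
= 80200


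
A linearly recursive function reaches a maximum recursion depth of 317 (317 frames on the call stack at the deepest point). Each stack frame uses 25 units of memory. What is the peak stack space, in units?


Maximum recursion depth = 317 frames
Memory per frame = 25 units
Total stack space = depth * frame_size
= 317 * 25 = 7925


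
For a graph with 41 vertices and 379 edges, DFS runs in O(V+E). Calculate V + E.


A full DFS traversal visits each vertex once and examines each edge once.
V = 41
E = 379
Sum = 41 + 379 = 420


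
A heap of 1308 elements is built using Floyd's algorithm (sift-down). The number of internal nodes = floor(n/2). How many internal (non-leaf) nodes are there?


Leaf nodes occupy roughly half the array.
Sift-down is called for each internal node, starting from the last one.
Internal nodes = floor(n/2) = floor(1308/2) = 654


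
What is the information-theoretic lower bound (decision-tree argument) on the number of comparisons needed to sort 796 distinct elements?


A binary decision tree of height h has at most 2^h leaves and needs at least n! of them, so h >= ceil(log2(n!)).
796! is far too large to multiply out, so use Stirling's series:
  ln(n!) ~ n ln n - n + (1/2) ln(2 pi n) + 1/(12n)  (error below 1/(360 n^3), negligible here)
  ln(796) = 6.6795992
  n ln n = 796 * 6.6795992 = 5316.9610
  (1/2) ln(2 pi * 796) = (1/2) ln(5001.4155) = 4.2587
  1/(12*796) = 0.0001
  ln(796!) ~ 5316.9610 - 796 + 4.2587 + 0.0001 = 4525.2198
Convert to base 2: log2(796!) = 4525.2198 / ln 2 = 4525.2198 / 0.69314718 = 6528.5122
ceil(6528.5122) = 6529


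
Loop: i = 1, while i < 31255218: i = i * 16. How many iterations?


i multiplies by 16 each step:
i = 1 -> 16 -> 256 -> 4096 -> 65536 -> 1048576 -> 16777216 -> 268435456 (stop)
Iterations = ceil(log_16(31255218)) = 7


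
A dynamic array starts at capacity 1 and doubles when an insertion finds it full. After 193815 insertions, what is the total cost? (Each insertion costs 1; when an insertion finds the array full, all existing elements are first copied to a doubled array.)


Insertion cost: 193815 (one per element)
Resizes occur just before inserting elements 2, 3, 5, 9, ...
Elements copied at each resize: 1 + 2 + 4 + 8 + 16 + 32 + 64 + 128 + 256 + 512 + 1024 + 2048 + 4096 + 8192 + 16384 + 32768 + 65536 + 131072
Sum of copies = 262143 (geometric series: 2^k - 1)
Total = 193815 + 262143 = 455958


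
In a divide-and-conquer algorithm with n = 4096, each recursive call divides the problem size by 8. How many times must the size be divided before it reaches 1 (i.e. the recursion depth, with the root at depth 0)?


Number of divisions = log_8(4096)
Sizes: 4096 -> 512 -> 64 -> 8 -> 1 (4 divisions)
Recursion depth = 4


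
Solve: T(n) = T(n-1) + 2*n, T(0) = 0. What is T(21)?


Expanding the recurrence:
T(21) = T(20) + 2*21
       = T(19) + 2*20 + 2*21
       ...
       = T(0) + 2*(1 + 2 + ... + 21)
       = 0 + 2 * 21*22/2
       = 0 + 2 * 231
       = 0 + 462 = 462


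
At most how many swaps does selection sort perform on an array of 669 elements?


Each of the 668 passes places one element in its final position.
Pass 1: swap minimum into position 0
Pass 2: swap minimum of remaining into position 1
...
Pass 668: last two elements, one swap
Maximum swaps = 669 - 1 = 668


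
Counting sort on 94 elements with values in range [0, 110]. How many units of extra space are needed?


Output array size: 94 (to store sorted result)
Count array size: 111 (one slot per possible value, range 0 to 110)
Total extra space = 94 + 111 = 205


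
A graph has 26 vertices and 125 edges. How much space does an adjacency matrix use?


Adjacency matrix: V x V grid of entries
Space = V^2 = 26^2 = 26 * 26 = 676


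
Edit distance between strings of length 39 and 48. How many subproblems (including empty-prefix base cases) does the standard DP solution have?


The table includes base cases (empty prefixes).
Rows: (m+1) = 40
Columns: (n+1) = 49
Total = 40 * 49 = 1960


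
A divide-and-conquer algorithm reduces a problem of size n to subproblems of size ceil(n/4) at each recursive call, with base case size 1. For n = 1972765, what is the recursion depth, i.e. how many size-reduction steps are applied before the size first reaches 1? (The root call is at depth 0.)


Each step divides the size by 4 (rounding up); after k steps the size is ceil(n/4^k), which equals 1 exactly when 4^k >= n.
So the depth is the smallest k with 4^k >= 1972765, i.e. ceil(log_4(1972765)).
4^10 = 1048576 < 1972765 <= 4194304 = 4^11
Recursion depth = 11


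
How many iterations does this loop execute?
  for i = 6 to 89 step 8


The loop variable i takes values starting at 6 and increments by 8 each iteration.
Sequence: i = 6, 14, 22, 30, 38, 46, 54, 62, 70, ...
The upper bound 89 is inclusive, so the count is floor((last - first) / step) + 1:
floor((89 - 6) / 8) + 1 = floor(83/8) + 1 = 10 + 1 = 11


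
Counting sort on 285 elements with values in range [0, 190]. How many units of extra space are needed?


Output array size: 285 (to store sorted result)
Count array size: 191 (one slot per possible value, range 0 to 190)
Total extra space = 285 + 191 = 476


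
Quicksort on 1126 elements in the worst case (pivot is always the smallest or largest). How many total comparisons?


In the worst case, each partition step picks the worst pivot:
  Partition 1: 1125 comparisons (n-1 elements to compare)
  Partition 2: 1124 comparisons
  Partition 3: 1123 comparisons
  Partition 4: 1122 comparisons
  Partition 5: 1121 comparisons
  ...
  Last partition: 0 comparisons
Total = (n-1) + (n-2) + ... + 1 + 0 = n*(n-1)/2
= 1126*1125/2 = 633375


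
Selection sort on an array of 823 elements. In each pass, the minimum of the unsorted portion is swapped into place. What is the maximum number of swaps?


Selection sort performs one swap per pass:
  Pass 1: find min in positions 0 to 822, swap with position 0
  Pass 2: find min in positions 1 to 822, swap with position 1
  Pass 3: find min in positions 2 to 822, swap with position 2
  Pass 4: find min in positions 3 to 822, swap with position 3
  Pass 5: find min in positions 4 to 822, swap with position 4
  ... (817 more passes)
Total passes (and swaps) = n - 1 = 823 - 1 = 822
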